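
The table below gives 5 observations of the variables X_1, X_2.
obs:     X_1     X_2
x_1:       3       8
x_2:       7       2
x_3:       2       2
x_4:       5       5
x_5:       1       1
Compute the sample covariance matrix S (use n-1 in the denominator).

Step 1 — column means:
  mean(X_1) = (3 + 7 + 2 + 5 + 1) / 5 = 18/5 = 3.6
  mean(X_2) = (8 + 2 + 2 + 5 + 1) / 5 = 18/5 = 3.6

Step 2 — sample covariance S[i,j] = (1/(n-1)) · Σ_k (x_{k,i} - mean_i) · (x_{k,j} - mean_j), with n-1 = 4.
  S[X_1,X_1] = ((-0.6)·(-0.6) + (3.4)·(3.4) + (-1.6)·(-1.6) + (1.4)·(1.4) + (-2.6)·(-2.6)) / 4 = 23.2/4 = 5.8
  S[X_1,X_2] = ((-0.6)·(4.4) + (3.4)·(-1.6) + (-1.6)·(-1.6) + (1.4)·(1.4) + (-2.6)·(-2.6)) / 4 = 3.2/4 = 0.8
  S[X_2,X_2] = ((4.4)·(4.4) + (-1.6)·(-1.6) + (-1.6)·(-1.6) + (1.4)·(1.4) + (-2.6)·(-2.6)) / 4 = 33.2/4 = 8.3

S is symmetric (S[j,i] = S[i,j]). Assembling:

S = [[5.8, 0.8],
 [0.8, 8.3]]


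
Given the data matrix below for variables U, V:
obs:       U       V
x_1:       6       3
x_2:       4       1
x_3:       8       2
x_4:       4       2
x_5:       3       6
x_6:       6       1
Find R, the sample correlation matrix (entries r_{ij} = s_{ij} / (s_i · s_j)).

Step 1 — column means:
  mean(U) = (6 + 4 + 8 + 4 + 3 + 6) / 6 = 31/6 = 5.1667
  mean(V) = (3 + 1 + 2 + 2 + 6 + 1) / 6 = 15/6 = 2.5

Step 2 — sample variances and covariances s[i,j] = (1/(n-1)) · Σ_k (x_{k,i} - mean_i) · (x_{k,j} - mean_j), with n-1 = 5:
  s[U,U] = ((0.8333)·(0.8333) + (-1.1667)·(-1.1667) + (2.8333)·(2.8333) + (-1.1667)·(-1.1667) + (-2.1667)·(-2.1667) + (0.8333)·(0.8333)) / 5 = 16.8333/5 = 3.3667
  s[U,V] = ((0.8333)·(0.5) + (-1.1667)·(-1.5) + (2.8333)·(-0.5) + (-1.1667)·(-0.5) + (-2.1667)·(3.5) + (0.8333)·(-1.5)) / 5 = -7.5/5 = -1.5
  s[V,V] = ((0.5)·(0.5) + (-1.5)·(-1.5) + (-0.5)·(-0.5) + (-0.5)·(-0.5) + (3.5)·(3.5) + (-1.5)·(-1.5)) / 5 = 17.5/5 = 3.5
  Sample standard deviations s_i = √(s[i,i]):
  s(U) = √(3.3667) = 1.8348
  s(V) = √(3.5) = 1.8708

Step 3 — r_{ij} = s_{ij} / (s_i · s_j):
  r[U,U] = 1 (diagonal).
  r[U,V] = -1.5 / (1.8348 · 1.8708) = -1.5 / 3.4327 = -0.437
  r[V,V] = 1 (diagonal).

R is symmetric with unit diagonal. Assembling:

R = [[1, -0.437],
 [-0.437, 1]]


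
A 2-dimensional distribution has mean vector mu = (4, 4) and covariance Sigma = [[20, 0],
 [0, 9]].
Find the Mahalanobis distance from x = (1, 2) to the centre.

Step 1 — centre the observation: (x - mu) = (-3, -2).

Step 2 — invert Sigma. det(Sigma) = 20·9 - (0)² = 180.
  Sigma^{-1} = (1/det) · [[d, -b], [-b, a]] = [[0.05, 0],
 [0, 0.1111]].

Step 3 — form the quadratic (x - mu)^T · Sigma^{-1} · (x - mu):
  Sigma^{-1} · (x - mu) = (-0.15, -0.2222).
  (x - mu)^T · [Sigma^{-1} · (x - mu)] = (-3)·(-0.15) + (-2)·(-0.2222) = 0.8944.

Step 4 — take square root: d = √(0.8944) ≈ 0.9458.

d(x, mu) = √(0.8944) ≈ 0.9458


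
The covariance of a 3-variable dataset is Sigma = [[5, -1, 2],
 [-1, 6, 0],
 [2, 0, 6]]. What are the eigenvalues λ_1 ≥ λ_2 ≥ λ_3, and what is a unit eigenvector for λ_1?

Step 1 — characteristic polynomial p(λ) = det(λI - Sigma) = λ³ - tr·λ² + c_1·λ - det, where tr = trace, c_1 = sum of the principal 2×2 minors, det = det(Sigma):
  tr = 5 + 6 + 6 = 17,
  c_1 = (5·6 - (-1)²) + (5·6 - (2)²) + (6·6 - (0)²) = 29 + 26 + 36 = 91,
  det = 5·(6·6 - (0)²) - (-1)·((-1)·6 - (0)·(2)) + (2)·((-1)·(0) - 6·(2)) = 5·(36) - (-1)·(-6) + (2)·(-12) = 150.
  So p(λ) = λ³ - 17λ² + 91λ - 150.
Step 2 — look for an integer root (rational root theorem: any rational root is an integer divisor of 150). Testing λ = 6:
  p(6) = 216 - 612 + 546 - 150 = 0  ✓
  Dividing out (λ - 6): p(λ) = (λ - 6)(λ² - 11λ + 25).
Step 3 — remaining eigenvalues from the quadratic λ² - 11λ + 25 = 0:
  Δ = 11² - 4·25 = 121 - 100 = 21,  λ = (11 ± √21)/2 = (11 ± 4.5826)/2 ≈ 7.7913 or 3.2087.
  Sorted: λ_1 = 7.7913,  λ_2 = 6,  λ_3 = 3.2087  (check: sum = 17 = tr ✓).

Step 4 — unit eigenvector for λ_1 ≈ 7.7913: v spans the null space of (Sigma - λ_1 I), whose rows are
  r_1 = (-2.7913, -1, 2),  r_2 = (-1, -1.7913, 0),  r_3 = (2, 0, -1.7913).
  v is orthogonal to every row, so take v ∝ r_1 × r_2 = ((-1)·(0) - (2)·(-1.7913), (2)·(-1) - (-2.7913)·(0), (-2.7913)·(-1.7913) - (-1)·(-1)) ≈ (3.5826, -2, 4).
  Let u = (3.5826, -2, 4).
  ||u|| = √((3.5826)² + (-2)² + (4)²) = √(32.8348) ≈ 5.7302,  v_1 = u/||u|| ≈ (0.6252, -0.349, 0.6981) (||v_1|| = 1).

λ_1 = 7.7913,  λ_2 = 6,  λ_3 = 3.2087;  v_1 ≈ (0.6252, -0.349, 0.6981)


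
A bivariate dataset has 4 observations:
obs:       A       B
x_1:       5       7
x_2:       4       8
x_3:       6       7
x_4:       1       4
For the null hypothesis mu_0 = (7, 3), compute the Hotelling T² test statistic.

Step 1 — sample mean vector:
  mean(A) = (5 + 4 + 6 + 1) / 4 = 16/4 = 4
  mean(B) = (7 + 8 + 7 + 4) / 4 = 26/4 = 6.5
  x̄ = (4, 6.5),  deviation x̄ - mu_0 = (4, 6.5) - (7, 3) = (-3, 3.5).

Step 2 — sample covariance matrix, S[i,j] = (1/(n-1)) · Σ_k (x_{k,i} - mean_i) · (x_{k,j} - mean_j), divisor n-1 = 3:
  S[A,A] = ((1)·(1) + (0)·(0) + (2)·(2) + (-3)·(-3)) / 3 = 14/3 = 4.6667
  S[A,B] = ((1)·(0.5) + (0)·(1.5) + (2)·(0.5) + (-3)·(-2.5)) / 3 = 9/3 = 3
  S[B,B] = ((0.5)·(0.5) + (1.5)·(1.5) + (0.5)·(0.5) + (-2.5)·(-2.5)) / 3 = 9/3 = 3
  S = [[4.6667, 3],
 [3, 3]].

Step 3 — invert S. det(S) = 4.6667·3 - (3)² = 5.
  S^{-1} = (1/det) · [[d, -b], [-b, a]] = [[0.6, -0.6],
 [-0.6, 0.9333]].

Step 4 — quadratic form (x̄ - mu_0)^T · S^{-1} · (x̄ - mu_0):
  S^{-1} · (x̄ - mu_0) = (-3.9, 5.0667),
  (x̄ - mu_0)^T · [...] = (-3)·(-3.9) + (3.5)·(5.0667) = 29.4333.

Step 5 — scale by n: T² = 4 · 29.4333 = 117.7333.

T² ≈ 117.7333


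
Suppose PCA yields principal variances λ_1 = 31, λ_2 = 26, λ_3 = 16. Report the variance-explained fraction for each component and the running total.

Step 1 — total variance = trace(Sigma) = Σ λ_i = 31 + 26 + 16 = 73.

Step 2 — fraction explained by component i = λ_i / Σ λ:
  PC1: 31/73 = 0.4247
  PC2: 26/73 = 0.3562
  PC3: 16/73 = 0.2192

Step 3 — cumulative fraction after k components = (λ_1 + ... + λ_k) / Σ λ:
  k = 1: 31/73 = 0.4247
  k = 2: (31 + 26)/73 = 57/73 = 0.7808
  k = 3: (31 + 26 + 16)/73 = 73/73 = 1

Summary (fraction, with percent):

explained: PC1 0.4247 (42.47%), PC2 0.3562 (35.62%), PC3 0.2192 (21.92%);  cumulative: 0.4247, 0.7808, 1


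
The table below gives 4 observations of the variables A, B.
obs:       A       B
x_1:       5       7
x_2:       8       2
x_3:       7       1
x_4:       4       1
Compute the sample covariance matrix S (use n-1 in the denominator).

Step 1 — column means:
  mean(A) = (5 + 8 + 7 + 4) / 4 = 24/4 = 6
  mean(B) = (7 + 2 + 1 + 1) / 4 = 11/4 = 2.75

Step 2 — sample covariance S[i,j] = (1/(n-1)) · Σ_k (x_{k,i} - mean_i) · (x_{k,j} - mean_j), with n-1 = 3.
  S[A,A] = ((-1)·(-1) + (2)·(2) + (1)·(1) + (-2)·(-2)) / 3 = 10/3 = 3.3333
  S[A,B] = ((-1)·(4.25) + (2)·(-0.75) + (1)·(-1.75) + (-2)·(-1.75)) / 3 = -4/3 = -1.3333
  S[B,B] = ((4.25)·(4.25) + (-0.75)·(-0.75) + (-1.75)·(-1.75) + (-1.75)·(-1.75)) / 3 = 24.75/3 = 8.25

S is symmetric (S[j,i] = S[i,j]). Assembling:

S = [[3.3333, -1.3333],
 [-1.3333, 8.25]]


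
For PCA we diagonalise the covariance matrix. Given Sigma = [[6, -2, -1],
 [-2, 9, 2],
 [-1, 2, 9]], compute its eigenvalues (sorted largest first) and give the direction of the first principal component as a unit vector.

Step 1 — characteristic polynomial p(λ) = det(λI - Sigma) = λ³ - tr·λ² + c_1·λ - det, where tr = trace, c_1 = sum of the principal 2×2 minors, det = det(Sigma):
  tr = 6 + 9 + 9 = 24,
  c_1 = (6·9 - (-2)²) + (6·9 - (-1)²) + (9·9 - (2)²) = 50 + 53 + 77 = 180,
  det = 6·(9·9 - (2)²) - (-2)·((-2)·9 - (2)·(-1)) + (-1)·((-2)·(2) - 9·(-1)) = 6·(77) - (-2)·(-16) + (-1)·(5) = 425.
  So p(λ) = λ³ - 24λ² + 180λ - 425.
Step 2 — look for an integer root (rational root theorem: any rational root is an integer divisor of 425). Testing λ = 5:
  p(5) = 125 - 600 + 900 - 425 = 0  ✓
  Dividing out (λ - 5): p(λ) = (λ - 5)(λ² - 19λ + 85).
Step 3 — remaining eigenvalues from the quadratic λ² - 19λ + 85 = 0:
  Δ = 19² - 4·85 = 361 - 340 = 21,  λ = (19 ± √21)/2 = (19 ± 4.5826)/2 ≈ 11.7913 or 7.2087.
  Sorted: λ_1 = 11.7913,  λ_2 = 7.2087,  λ_3 = 5  (check: sum = 24 = tr ✓).

Step 4 — unit eigenvector for λ_1 ≈ 11.7913: v spans the null space of (Sigma - λ_1 I), whose rows are
  r_1 = (-5.7913, -2, -1),  r_2 = (-2, -2.7913, 2),  r_3 = (-1, 2, -2.7913).
  v is orthogonal to every row, so take v ∝ r_1 × r_2 = ((-2)·(2) - (-1)·(-2.7913), (-1)·(-2) - (-5.7913)·(2), (-5.7913)·(-2.7913) - (-2)·(-2)) ≈ (-6.7913, 13.5826, 12.1652).
  Rescale (multiply by -1 so the first nonzero entry is positive): u = (6.7913, -13.5826, -12.1652).
  ||u|| = √((6.7913)² + (-13.5826)² + (-12.1652)²) = √(378.5989) ≈ 19.4576,  v_1 = u/||u|| ≈ (0.349, -0.6981, -0.6252) (||v_1|| = 1).

λ_1 = 11.7913,  λ_2 = 7.2087,  λ_3 = 5;  v_1 ≈ (0.349, -0.6981, -0.6252)


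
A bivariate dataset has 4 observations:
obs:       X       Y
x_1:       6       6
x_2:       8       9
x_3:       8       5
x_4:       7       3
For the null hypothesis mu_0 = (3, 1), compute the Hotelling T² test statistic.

Step 1 — sample mean vector:
  mean(X) = (6 + 8 + 8 + 7) / 4 = 29/4 = 7.25
  mean(Y) = (6 + 9 + 5 + 3) / 4 = 23/4 = 5.75
  x̄ = (7.25, 5.75),  deviation x̄ - mu_0 = (7.25, 5.75) - (3, 1) = (4.25, 4.75).

Step 2 — sample covariance matrix, S[i,j] = (1/(n-1)) · Σ_k (x_{k,i} - mean_i) · (x_{k,j} - mean_j), divisor n-1 = 3:
  S[X,X] = ((-1.25)·(-1.25) + (0.75)·(0.75) + (0.75)·(0.75) + (-0.25)·(-0.25)) / 3 = 2.75/3 = 0.9167
  S[X,Y] = ((-1.25)·(0.25) + (0.75)·(3.25) + (0.75)·(-0.75) + (-0.25)·(-2.75)) / 3 = 2.25/3 = 0.75
  S[Y,Y] = ((0.25)·(0.25) + (3.25)·(3.25) + (-0.75)·(-0.75) + (-2.75)·(-2.75)) / 3 = 18.75/3 = 6.25
  S = [[0.9167, 0.75],
 [0.75, 6.25]].

Step 3 — invert S. det(S) = 0.9167·6.25 - (0.75)² = 5.1667.
  S^{-1} = (1/det) · [[d, -b], [-b, a]] = [[1.2097, -0.1452],
 [-0.1452, 0.1774]].

Step 4 — quadratic form (x̄ - mu_0)^T · S^{-1} · (x̄ - mu_0):
  S^{-1} · (x̄ - mu_0) = (4.4516, 0.2258),
  (x̄ - mu_0)^T · [...] = (4.25)·(4.4516) + (4.75)·(0.2258) = 19.9919.

Step 5 — scale by n: T² = 4 · 19.9919 = 79.9677.

T² ≈ 79.9677


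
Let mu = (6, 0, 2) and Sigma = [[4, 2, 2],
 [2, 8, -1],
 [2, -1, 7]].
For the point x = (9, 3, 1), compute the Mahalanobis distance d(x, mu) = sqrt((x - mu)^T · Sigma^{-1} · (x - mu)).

Step 1 — centre the observation: (x - mu) = (3, 3, -1).

Step 2 — invert Sigma (cofactor / det for 3×3, or solve directly):
  Sigma^{-1} = [[0.3618, -0.1053, -0.1184],
 [-0.1053, 0.1579, 0.0526],
 [-0.1184, 0.0526, 0.1842]].

Step 3 — form the quadratic (x - mu)^T · Sigma^{-1} · (x - mu):
  Sigma^{-1} · (x - mu) = (0.8882, 0.1053, -0.3816).
  (x - mu)^T · [Sigma^{-1} · (x - mu)] = (3)·(0.8882) + (3)·(0.1053) + (-1)·(-0.3816) = 3.3618.

Step 4 — take square root: d = √(3.3618) ≈ 1.8335.

d(x, mu) = √(3.3618) ≈ 1.8335


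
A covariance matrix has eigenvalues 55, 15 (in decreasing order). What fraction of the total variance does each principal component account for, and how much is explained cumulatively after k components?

Step 1 — total variance = trace(Sigma) = Σ λ_i = 55 + 15 = 70.

Step 2 — fraction explained by component i = λ_i / Σ λ:
  PC1: 55/70 = 0.7857
  PC2: 15/70 = 0.2143

Step 3 — cumulative fraction after k components = (λ_1 + ... + λ_k) / Σ λ:
  k = 1: 55/70 = 0.7857
  k = 2: (55 + 15)/70 = 70/70 = 1

Summary (fraction, with percent):

explained: PC1 0.7857 (78.57%), PC2 0.2143 (21.43%);  cumulative: 0.7857, 1


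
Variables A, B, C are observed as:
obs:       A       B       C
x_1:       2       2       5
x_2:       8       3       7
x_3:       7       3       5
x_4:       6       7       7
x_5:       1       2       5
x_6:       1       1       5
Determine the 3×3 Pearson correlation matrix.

Step 1 — column means:
  mean(A) = (2 + 8 + 7 + 6 + 1 + 1) / 6 = 25/6 = 4.1667
  mean(B) = (2 + 3 + 3 + 7 + 2 + 1) / 6 = 18/6 = 3
  mean(C) = (5 + 7 + 5 + 7 + 5 + 5) / 6 = 34/6 = 5.6667

Step 2 — sample variances and covariances s[i,j] = (1/(n-1)) · Σ_k (x_{k,i} - mean_i) · (x_{k,j} - mean_j), with n-1 = 5:
  s[A,A] = ((-2.1667)·(-2.1667) + (3.8333)·(3.8333) + (2.8333)·(2.8333) + (1.8333)·(1.8333) + (-3.1667)·(-3.1667) + (-3.1667)·(-3.1667)) / 5 = 50.8333/5 = 10.1667
  s[A,B] = ((-2.1667)·(-1) + (3.8333)·(0) + (2.8333)·(0) + (1.8333)·(4) + (-3.1667)·(-1) + (-3.1667)·(-2)) / 5 = 19/5 = 3.8
  s[A,C] = ((-2.1667)·(-0.6667) + (3.8333)·(1.3333) + (2.8333)·(-0.6667) + (1.8333)·(1.3333) + (-3.1667)·(-0.6667) + (-3.1667)·(-0.6667)) / 5 = 11.3333/5 = 2.2667
  s[B,B] = ((-1)·(-1) + (0)·(0) + (0)·(0) + (4)·(4) + (-1)·(-1) + (-2)·(-2)) / 5 = 22/5 = 4.4
  s[B,C] = ((-1)·(-0.6667) + (0)·(1.3333) + (0)·(-0.6667) + (4)·(1.3333) + (-1)·(-0.6667) + (-2)·(-0.6667)) / 5 = 8/5 = 1.6
  s[C,C] = ((-0.6667)·(-0.6667) + (1.3333)·(1.3333) + (-0.6667)·(-0.6667) + (1.3333)·(1.3333) + (-0.6667)·(-0.6667) + (-0.6667)·(-0.6667)) / 5 = 5.3333/5 = 1.0667
  Sample standard deviations s_i = √(s[i,i]):
  s(A) = √(10.1667) = 3.1885
  s(B) = √(4.4) = 2.0976
  s(C) = √(1.0667) = 1.0328

Step 3 — r_{ij} = s_{ij} / (s_i · s_j):
  r[A,A] = 1 (diagonal).
  r[A,B] = 3.8 / (3.1885 · 2.0976) = 3.8 / 6.6883 = 0.5682
  r[A,C] = 2.2667 / (3.1885 · 1.0328) = 2.2667 / 3.2931 = 0.6883
  r[B,B] = 1 (diagonal).
  r[B,C] = 1.6 / (2.0976 · 1.0328) = 1.6 / 2.1664 = 0.7385
  r[C,C] = 1 (diagonal).

R is symmetric with unit diagonal. Assembling:

R = [[1, 0.5682, 0.6883],
 [0.5682, 1, 0.7385],
 [0.6883, 0.7385, 1]]


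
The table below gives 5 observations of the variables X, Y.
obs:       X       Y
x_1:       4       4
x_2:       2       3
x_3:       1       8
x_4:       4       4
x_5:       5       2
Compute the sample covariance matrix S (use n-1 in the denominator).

Step 1 — column means:
  mean(X) = (4 + 2 + 1 + 4 + 5) / 5 = 16/5 = 3.2
  mean(Y) = (4 + 3 + 8 + 4 + 2) / 5 = 21/5 = 4.2

Step 2 — sample covariance S[i,j] = (1/(n-1)) · Σ_k (x_{k,i} - mean_i) · (x_{k,j} - mean_j), with n-1 = 4.
  S[X,X] = ((0.8)·(0.8) + (-1.2)·(-1.2) + (-2.2)·(-2.2) + (0.8)·(0.8) + (1.8)·(1.8)) / 4 = 10.8/4 = 2.7
  S[X,Y] = ((0.8)·(-0.2) + (-1.2)·(-1.2) + (-2.2)·(3.8) + (0.8)·(-0.2) + (1.8)·(-2.2)) / 4 = -11.2/4 = -2.8
  S[Y,Y] = ((-0.2)·(-0.2) + (-1.2)·(-1.2) + (3.8)·(3.8) + (-0.2)·(-0.2) + (-2.2)·(-2.2)) / 4 = 20.8/4 = 5.2

S is symmetric (S[j,i] = S[i,j]). Assembling:

S = [[2.7, -2.8],
 [-2.8, 5.2]]


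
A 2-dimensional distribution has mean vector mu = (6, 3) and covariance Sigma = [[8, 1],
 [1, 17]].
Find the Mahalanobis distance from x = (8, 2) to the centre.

Step 1 — centre the observation: (x - mu) = (2, -1).

Step 2 — invert Sigma. det(Sigma) = 8·17 - (1)² = 135.
  Sigma^{-1} = (1/det) · [[d, -b], [-b, a]] = [[0.1259, -0.0074],
 [-0.0074, 0.0593]].

Step 3 — form the quadratic (x - mu)^T · Sigma^{-1} · (x - mu):
  Sigma^{-1} · (x - mu) = (0.2593, -0.0741).
  (x - mu)^T · [Sigma^{-1} · (x - mu)] = (2)·(0.2593) + (-1)·(-0.0741) = 0.5926.

Step 4 — take square root: d = √(0.5926) ≈ 0.7698.

d(x, mu) = √(0.5926) ≈ 0.7698


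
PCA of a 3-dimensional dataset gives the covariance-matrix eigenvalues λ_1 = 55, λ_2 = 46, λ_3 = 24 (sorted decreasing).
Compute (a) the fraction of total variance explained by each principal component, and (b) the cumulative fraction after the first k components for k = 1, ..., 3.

Step 1 — total variance = trace(Sigma) = Σ λ_i = 55 + 46 + 24 = 125.

Step 2 — fraction explained by component i = λ_i / Σ λ:
  PC1: 55/125 = 0.44
  PC2: 46/125 = 0.368
  PC3: 24/125 = 0.192

Step 3 — cumulative fraction after k components = (λ_1 + ... + λ_k) / Σ λ:
  k = 1: 55/125 = 0.44
  k = 2: (55 + 46)/125 = 101/125 = 0.808
  k = 3: (55 + 46 + 24)/125 = 125/125 = 1

Summary (fraction, with percent):

explained: PC1 0.44 (44%), PC2 0.368 (36.8%), PC3 0.192 (19.2%);  cumulative: 0.44, 0.808, 1


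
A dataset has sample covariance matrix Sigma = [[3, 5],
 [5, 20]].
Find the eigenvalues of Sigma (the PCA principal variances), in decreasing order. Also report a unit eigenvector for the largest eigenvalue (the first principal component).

Step 1 — characteristic polynomial of 2×2 Sigma:
  det(Sigma - λI) = λ² - trace · λ + det = 0.
  trace = 3 + 20 = 23, det = 3·20 - (5)² = 35.
Step 2 — discriminant:
  Δ = trace² - 4·det = 529 - 140 = 389.
Step 3 — eigenvalues:
  λ = (trace ± √Δ)/2 = (23 ± 19.7231)/2,
  λ_1 = 21.3615,  λ_2 = 1.6385.

Step 4 — unit eigenvector for λ_1: solve (Sigma - λ_1 I)v = 0. First row:
  (3 - 21.3615)·v_x + (5)·v_y = 0, i.e. (-18.3615)·v_x + (5)·v_y = 0,
  so v ∝ (b, λ_1 - a) = (5, 18.3615) = u.
  ||u|| = √((5)² + (18.3615)²) = √(362.1462) ≈ 19.0301,
  v_1 = u/||u|| ≈ (0.2627, 0.9649) (||v_1|| = 1).

λ_1 = 21.3615,  λ_2 = 1.6385;  v_1 ≈ (0.2627, 0.9649)


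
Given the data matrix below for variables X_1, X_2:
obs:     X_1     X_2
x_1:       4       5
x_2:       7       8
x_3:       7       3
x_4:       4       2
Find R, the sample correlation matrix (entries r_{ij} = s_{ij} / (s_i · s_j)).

Step 1 — column means:
  mean(X_1) = (4 + 7 + 7 + 4) / 4 = 22/4 = 5.5
  mean(X_2) = (5 + 8 + 3 + 2) / 4 = 18/4 = 4.5

Step 2 — sample variances and covariances s[i,j] = (1/(n-1)) · Σ_k (x_{k,i} - mean_i) · (x_{k,j} - mean_j), with n-1 = 3:
  s[X_1,X_1] = ((-1.5)·(-1.5) + (1.5)·(1.5) + (1.5)·(1.5) + (-1.5)·(-1.5)) / 3 = 9/3 = 3
  s[X_1,X_2] = ((-1.5)·(0.5) + (1.5)·(3.5) + (1.5)·(-1.5) + (-1.5)·(-2.5)) / 3 = 6/3 = 2
  s[X_2,X_2] = ((0.5)·(0.5) + (3.5)·(3.5) + (-1.5)·(-1.5) + (-2.5)·(-2.5)) / 3 = 21/3 = 7
  Sample standard deviations s_i = √(s[i,i]):
  s(X_1) = √(3) = 1.7321
  s(X_2) = √(7) = 2.6458

Step 3 — r_{ij} = s_{ij} / (s_i · s_j):
  r[X_1,X_1] = 1 (diagonal).
  r[X_1,X_2] = 2 / (1.7321 · 2.6458) = 2 / 4.5826 = 0.4364
  r[X_2,X_2] = 1 (diagonal).

R is symmetric with unit diagonal. Assembling:

R = [[1, 0.4364],
 [0.4364, 1]]


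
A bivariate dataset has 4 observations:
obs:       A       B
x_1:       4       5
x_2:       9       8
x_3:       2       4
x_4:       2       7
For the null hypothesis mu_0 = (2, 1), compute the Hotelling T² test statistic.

Step 1 — sample mean vector:
  mean(A) = (4 + 9 + 2 + 2) / 4 = 17/4 = 4.25
  mean(B) = (5 + 8 + 4 + 7) / 4 = 24/4 = 6
  x̄ = (4.25, 6),  deviation x̄ - mu_0 = (4.25, 6) - (2, 1) = (2.25, 5).

Step 2 — sample covariance matrix, S[i,j] = (1/(n-1)) · Σ_k (x_{k,i} - mean_i) · (x_{k,j} - mean_j), divisor n-1 = 3:
  S[A,A] = ((-0.25)·(-0.25) + (4.75)·(4.75) + (-2.25)·(-2.25) + (-2.25)·(-2.25)) / 3 = 32.75/3 = 10.9167
  S[A,B] = ((-0.25)·(-1) + (4.75)·(2) + (-2.25)·(-2) + (-2.25)·(1)) / 3 = 12/3 = 4
  S[B,B] = ((-1)·(-1) + (2)·(2) + (-2)·(-2) + (1)·(1)) / 3 = 10/3 = 3.3333
  S = [[10.9167, 4],
 [4, 3.3333]].

Step 3 — invert S. det(S) = 10.9167·3.3333 - (4)² = 20.3889.
  S^{-1} = (1/det) · [[d, -b], [-b, a]] = [[0.1635, -0.1962],
 [-0.1962, 0.5354]].

Step 4 — quadratic form (x̄ - mu_0)^T · S^{-1} · (x̄ - mu_0):
  S^{-1} · (x̄ - mu_0) = (-0.6131, 2.2357),
  (x̄ - mu_0)^T · [...] = (2.25)·(-0.6131) + (5)·(2.2357) = 9.799.

Step 5 — scale by n: T² = 4 · 9.799 = 39.1962.

T² ≈ 39.1962


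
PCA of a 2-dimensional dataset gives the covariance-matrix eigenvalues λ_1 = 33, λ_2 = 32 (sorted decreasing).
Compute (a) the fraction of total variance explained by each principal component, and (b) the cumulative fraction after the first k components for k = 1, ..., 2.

Step 1 — total variance = trace(Sigma) = Σ λ_i = 33 + 32 = 65.

Step 2 — fraction explained by component i = λ_i / Σ λ:
  PC1: 33/65 = 0.5077
  PC2: 32/65 = 0.4923

Step 3 — cumulative fraction after k components = (λ_1 + ... + λ_k) / Σ λ:
  k = 1: 33/65 = 0.5077
  k = 2: (33 + 32)/65 = 65/65 = 1

Summary (fraction, with percent):

explained: PC1 0.5077 (50.77%), PC2 0.4923 (49.23%);  cumulative: 0.5077, 1


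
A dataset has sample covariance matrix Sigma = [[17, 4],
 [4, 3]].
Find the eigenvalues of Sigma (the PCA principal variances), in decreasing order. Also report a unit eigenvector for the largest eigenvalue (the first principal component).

Step 1 — characteristic polynomial of 2×2 Sigma:
  det(Sigma - λI) = λ² - trace · λ + det = 0.
  trace = 17 + 3 = 20, det = 17·3 - (4)² = 35.
Step 2 — discriminant:
  Δ = trace² - 4·det = 400 - 140 = 260.
Step 3 — eigenvalues:
  λ = (trace ± √Δ)/2 = (20 ± 16.1245)/2,
  λ_1 = 18.0623,  λ_2 = 1.9377.

Step 4 — unit eigenvector for λ_1: solve (Sigma - λ_1 I)v = 0. First row:
  (17 - 18.0623)·v_x + (4)·v_y = 0, i.e. (-1.0623)·v_x + (4)·v_y = 0,
  so v ∝ (b, λ_1 - a) = (4, 1.0623) = u.
  ||u|| = √((4)² + (1.0623)²) = √(17.1284) ≈ 4.1386,
  v_1 = u/||u|| ≈ (0.9665, 0.2567) (||v_1|| = 1).

λ_1 = 18.0623,  λ_2 = 1.9377;  v_1 ≈ (0.9665, 0.2567)


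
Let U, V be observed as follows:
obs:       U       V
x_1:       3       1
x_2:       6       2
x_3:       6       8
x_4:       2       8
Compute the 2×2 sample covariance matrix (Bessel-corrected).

Step 1 — column means:
  mean(U) = (3 + 6 + 6 + 2) / 4 = 17/4 = 4.25
  mean(V) = (1 + 2 + 8 + 8) / 4 = 19/4 = 4.75

Step 2 — sample covariance S[i,j] = (1/(n-1)) · Σ_k (x_{k,i} - mean_i) · (x_{k,j} - mean_j), with n-1 = 3.
  S[U,U] = ((-1.25)·(-1.25) + (1.75)·(1.75) + (1.75)·(1.75) + (-2.25)·(-2.25)) / 3 = 12.75/3 = 4.25
  S[U,V] = ((-1.25)·(-3.75) + (1.75)·(-2.75) + (1.75)·(3.25) + (-2.25)·(3.25)) / 3 = -1.75/3 = -0.5833
  S[V,V] = ((-3.75)·(-3.75) + (-2.75)·(-2.75) + (3.25)·(3.25) + (3.25)·(3.25)) / 3 = 42.75/3 = 14.25

S is symmetric (S[j,i] = S[i,j]). Assembling:

S = [[4.25, -0.5833],
 [-0.5833, 14.25]]


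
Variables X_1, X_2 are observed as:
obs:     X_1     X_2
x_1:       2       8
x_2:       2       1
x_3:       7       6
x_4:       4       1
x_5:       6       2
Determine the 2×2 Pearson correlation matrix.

Step 1 — column means:
  mean(X_1) = (2 + 2 + 7 + 4 + 6) / 5 = 21/5 = 4.2
  mean(X_2) = (8 + 1 + 6 + 1 + 2) / 5 = 18/5 = 3.6

Step 2 — sample variances and covariances s[i,j] = (1/(n-1)) · Σ_k (x_{k,i} - mean_i) · (x_{k,j} - mean_j), with n-1 = 4:
  s[X_1,X_1] = ((-2.2)·(-2.2) + (-2.2)·(-2.2) + (2.8)·(2.8) + (-0.2)·(-0.2) + (1.8)·(1.8)) / 4 = 20.8/4 = 5.2
  s[X_1,X_2] = ((-2.2)·(4.4) + (-2.2)·(-2.6) + (2.8)·(2.4) + (-0.2)·(-2.6) + (1.8)·(-1.6)) / 4 = 0.4/4 = 0.1
  s[X_2,X_2] = ((4.4)·(4.4) + (-2.6)·(-2.6) + (2.4)·(2.4) + (-2.6)·(-2.6) + (-1.6)·(-1.6)) / 4 = 41.2/4 = 10.3
  Sample standard deviations s_i = √(s[i,i]):
  s(X_1) = √(5.2) = 2.2804
  s(X_2) = √(10.3) = 3.2094

Step 3 — r_{ij} = s_{ij} / (s_i · s_j):
  r[X_1,X_1] = 1 (diagonal).
  r[X_1,X_2] = 0.1 / (2.2804 · 3.2094) = 0.1 / 7.3185 = 0.0137
  r[X_2,X_2] = 1 (diagonal).

R is symmetric with unit diagonal. Assembling:

R = [[1, 0.0137],
 [0.0137, 1]]


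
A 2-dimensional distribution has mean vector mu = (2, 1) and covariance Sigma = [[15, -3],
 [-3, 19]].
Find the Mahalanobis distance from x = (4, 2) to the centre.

Step 1 — centre the observation: (x - mu) = (2, 1).

Step 2 — invert Sigma. det(Sigma) = 15·19 - (-3)² = 276.
  Sigma^{-1} = (1/det) · [[d, -b], [-b, a]] = [[0.0688, 0.0109],
 [0.0109, 0.0543]].

Step 3 — form the quadratic (x - mu)^T · Sigma^{-1} · (x - mu):
  Sigma^{-1} · (x - mu) = (0.1486, 0.0761).
  (x - mu)^T · [Sigma^{-1} · (x - mu)] = (2)·(0.1486) + (1)·(0.0761) = 0.3732.

Step 4 — take square root: d = √(0.3732) ≈ 0.6109.

d(x, mu) = √(0.3732) ≈ 0.6109


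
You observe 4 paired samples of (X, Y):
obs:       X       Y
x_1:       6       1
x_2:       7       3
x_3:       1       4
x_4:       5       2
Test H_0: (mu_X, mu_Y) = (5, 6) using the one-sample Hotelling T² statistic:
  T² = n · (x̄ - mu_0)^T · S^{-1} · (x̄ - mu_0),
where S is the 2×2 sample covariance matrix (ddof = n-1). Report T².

Step 1 — sample mean vector:
  mean(X) = (6 + 7 + 1 + 5) / 4 = 19/4 = 4.75
  mean(Y) = (1 + 3 + 4 + 2) / 4 = 10/4 = 2.5
  x̄ = (4.75, 2.5),  deviation x̄ - mu_0 = (4.75, 2.5) - (5, 6) = (-0.25, -3.5).

Step 2 — sample covariance matrix, S[i,j] = (1/(n-1)) · Σ_k (x_{k,i} - mean_i) · (x_{k,j} - mean_j), divisor n-1 = 3:
  S[X,X] = ((1.25)·(1.25) + (2.25)·(2.25) + (-3.75)·(-3.75) + (0.25)·(0.25)) / 3 = 20.75/3 = 6.9167
  S[X,Y] = ((1.25)·(-1.5) + (2.25)·(0.5) + (-3.75)·(1.5) + (0.25)·(-0.5)) / 3 = -6.5/3 = -2.1667
  S[Y,Y] = ((-1.5)·(-1.5) + (0.5)·(0.5) + (1.5)·(1.5) + (-0.5)·(-0.5)) / 3 = 5/3 = 1.6667
  S = [[6.9167, -2.1667],
 [-2.1667, 1.6667]].

Step 3 — invert S. det(S) = 6.9167·1.6667 - (-2.1667)² = 6.8333.
  S^{-1} = (1/det) · [[d, -b], [-b, a]] = [[0.2439, 0.3171],
 [0.3171, 1.0122]].

Step 4 — quadratic form (x̄ - mu_0)^T · S^{-1} · (x̄ - mu_0):
  S^{-1} · (x̄ - mu_0) = (-1.1707, -3.622),
  (x̄ - mu_0)^T · [...] = (-0.25)·(-1.1707) + (-3.5)·(-3.622) = 12.9695.

Step 5 — scale by n: T² = 4 · 12.9695 = 51.878.

T² ≈ 51.878


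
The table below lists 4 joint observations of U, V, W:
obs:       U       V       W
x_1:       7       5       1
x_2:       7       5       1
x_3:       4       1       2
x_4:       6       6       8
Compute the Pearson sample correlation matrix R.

Step 1 — column means:
  mean(U) = (7 + 7 + 4 + 6) / 4 = 24/4 = 6
  mean(V) = (5 + 5 + 1 + 6) / 4 = 17/4 = 4.25
  mean(W) = (1 + 1 + 2 + 8) / 4 = 12/4 = 3

Step 2 — sample variances and covariances s[i,j] = (1/(n-1)) · Σ_k (x_{k,i} - mean_i) · (x_{k,j} - mean_j), with n-1 = 3:
  s[U,U] = ((1)·(1) + (1)·(1) + (-2)·(-2) + (0)·(0)) / 3 = 6/3 = 2
  s[U,V] = ((1)·(0.75) + (1)·(0.75) + (-2)·(-3.25) + (0)·(1.75)) / 3 = 8/3 = 2.6667
  s[U,W] = ((1)·(-2) + (1)·(-2) + (-2)·(-1) + (0)·(5)) / 3 = -2/3 = -0.6667
  s[V,V] = ((0.75)·(0.75) + (0.75)·(0.75) + (-3.25)·(-3.25) + (1.75)·(1.75)) / 3 = 14.75/3 = 4.9167
  s[V,W] = ((0.75)·(-2) + (0.75)·(-2) + (-3.25)·(-1) + (1.75)·(5)) / 3 = 9/3 = 3
  s[W,W] = ((-2)·(-2) + (-2)·(-2) + (-1)·(-1) + (5)·(5)) / 3 = 34/3 = 11.3333
  Sample standard deviations s_i = √(s[i,i]):
  s(U) = √(2) = 1.4142
  s(V) = √(4.9167) = 2.2174
  s(W) = √(11.3333) = 3.3665

Step 3 — r_{ij} = s_{ij} / (s_i · s_j):
  r[U,U] = 1 (diagonal).
  r[U,V] = 2.6667 / (1.4142 · 2.2174) = 2.6667 / 3.1358 = 0.8504
  r[U,W] = -0.6667 / (1.4142 · 3.3665) = -0.6667 / 4.761 = -0.14
  r[V,V] = 1 (diagonal).
  r[V,W] = 3 / (2.2174 · 3.3665) = 3 / 7.4647 = 0.4019
  r[W,W] = 1 (diagonal).

R is symmetric with unit diagonal. Assembling:

R = [[1, 0.8504, -0.14],
 [0.8504, 1, 0.4019],
 [-0.14, 0.4019, 1]]


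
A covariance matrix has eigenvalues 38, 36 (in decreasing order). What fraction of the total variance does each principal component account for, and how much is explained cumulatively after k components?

Step 1 — total variance = trace(Sigma) = Σ λ_i = 38 + 36 = 74.

Step 2 — fraction explained by component i = λ_i / Σ λ:
  PC1: 38/74 = 0.5135
  PC2: 36/74 = 0.4865

Step 3 — cumulative fraction after k components = (λ_1 + ... + λ_k) / Σ λ:
  k = 1: 38/74 = 0.5135
  k = 2: (38 + 36)/74 = 74/74 = 1

Summary (fraction, with percent):

explained: PC1 0.5135 (51.35%), PC2 0.4865 (48.65%);  cumulative: 0.5135, 1


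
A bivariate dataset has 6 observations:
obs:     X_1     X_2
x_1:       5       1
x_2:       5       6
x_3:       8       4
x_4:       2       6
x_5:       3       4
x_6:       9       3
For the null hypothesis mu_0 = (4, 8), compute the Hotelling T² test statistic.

Step 1 — sample mean vector:
  mean(X_1) = (5 + 5 + 8 + 2 + 3 + 9) / 6 = 32/6 = 5.3333
  mean(X_2) = (1 + 6 + 4 + 6 + 4 + 3) / 6 = 24/6 = 4
  x̄ = (5.3333, 4),  deviation x̄ - mu_0 = (5.3333, 4) - (4, 8) = (1.3333, -4).

Step 2 — sample covariance matrix, S[i,j] = (1/(n-1)) · Σ_k (x_{k,i} - mean_i) · (x_{k,j} - mean_j), divisor n-1 = 5:
  S[X_1,X_1] = ((-0.3333)·(-0.3333) + (-0.3333)·(-0.3333) + (2.6667)·(2.6667) + (-3.3333)·(-3.3333) + (-2.3333)·(-2.3333) + (3.6667)·(3.6667)) / 5 = 37.3333/5 = 7.4667
  S[X_1,X_2] = ((-0.3333)·(-3) + (-0.3333)·(2) + (2.6667)·(0) + (-3.3333)·(2) + (-2.3333)·(0) + (3.6667)·(-1)) / 5 = -10/5 = -2
  S[X_2,X_2] = ((-3)·(-3) + (2)·(2) + (0)·(0) + (2)·(2) + (0)·(0) + (-1)·(-1)) / 5 = 18/5 = 3.6
  S = [[7.4667, -2],
 [-2, 3.6]].

Step 3 — invert S. det(S) = 7.4667·3.6 - (-2)² = 22.88.
  S^{-1} = (1/det) · [[d, -b], [-b, a]] = [[0.1573, 0.0874],
 [0.0874, 0.3263]].

Step 4 — quadratic form (x̄ - mu_0)^T · S^{-1} · (x̄ - mu_0):
  S^{-1} · (x̄ - mu_0) = (-0.1399, -1.1888),
  (x̄ - mu_0)^T · [...] = (1.3333)·(-0.1399) + (-4)·(-1.1888) = 4.5688.

Step 5 — scale by n: T² = 6 · 4.5688 = 27.4126.

T² ≈ 27.4126


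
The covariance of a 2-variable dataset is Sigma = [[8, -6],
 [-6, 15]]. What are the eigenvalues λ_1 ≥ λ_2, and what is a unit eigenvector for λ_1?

Step 1 — characteristic polynomial of 2×2 Sigma:
  det(Sigma - λI) = λ² - trace · λ + det = 0.
  trace = 8 + 15 = 23, det = 8·15 - (-6)² = 84.
Step 2 — discriminant:
  Δ = trace² - 4·det = 529 - 336 = 193.
Step 3 — eigenvalues:
  λ = (trace ± √Δ)/2 = (23 ± 13.8924)/2,
  λ_1 = 18.4462,  λ_2 = 4.5538.

Step 4 — unit eigenvector for λ_1: solve (Sigma - λ_1 I)v = 0. First row:
  (8 - 18.4462)·v_x + (-6)·v_y = 0, i.e. (-10.4462)·v_x + (-6)·v_y = 0,
  so v ∝ (b, λ_1 - a) = (-6, 10.4462); multiply by -1 so the first entry is positive: u = (6, -10.4462).
  ||u|| = √((6)² + (-10.4462)²) = √(145.1236) ≈ 12.0467,
  v_1 = u/||u|| ≈ (0.4981, -0.8671) (||v_1|| = 1).

λ_1 = 18.4462,  λ_2 = 4.5538;  v_1 ≈ (0.4981, -0.8671)


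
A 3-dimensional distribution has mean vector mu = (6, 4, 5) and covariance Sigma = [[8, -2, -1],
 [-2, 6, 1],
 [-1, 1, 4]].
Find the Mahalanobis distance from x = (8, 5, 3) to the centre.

Step 1 — centre the observation: (x - mu) = (2, 1, -2).

Step 2 — invert Sigma (cofactor / det for 3×3, or solve directly):
  Sigma^{-1} = [[0.1386, 0.0422, 0.0241],
 [0.0422, 0.1867, -0.0361],
 [0.0241, -0.0361, 0.2651]].

Step 3 — form the quadratic (x - mu)^T · Sigma^{-1} · (x - mu):
  Sigma^{-1} · (x - mu) = (0.2711, 0.3434, -0.5181).
  (x - mu)^T · [Sigma^{-1} · (x - mu)] = (2)·(0.2711) + (1)·(0.3434) + (-2)·(-0.5181) = 1.9217.

Step 4 — take square root: d = √(1.9217) ≈ 1.3862.

d(x, mu) = √(1.9217) ≈ 1.3862


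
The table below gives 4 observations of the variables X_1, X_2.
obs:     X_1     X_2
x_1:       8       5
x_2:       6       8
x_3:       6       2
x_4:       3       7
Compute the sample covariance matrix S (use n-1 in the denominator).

Step 1 — column means:
  mean(X_1) = (8 + 6 + 6 + 3) / 4 = 23/4 = 5.75
  mean(X_2) = (5 + 8 + 2 + 7) / 4 = 22/4 = 5.5

Step 2 — sample covariance S[i,j] = (1/(n-1)) · Σ_k (x_{k,i} - mean_i) · (x_{k,j} - mean_j), with n-1 = 3.
  S[X_1,X_1] = ((2.25)·(2.25) + (0.25)·(0.25) + (0.25)·(0.25) + (-2.75)·(-2.75)) / 3 = 12.75/3 = 4.25
  S[X_1,X_2] = ((2.25)·(-0.5) + (0.25)·(2.5) + (0.25)·(-3.5) + (-2.75)·(1.5)) / 3 = -5.5/3 = -1.8333
  S[X_2,X_2] = ((-0.5)·(-0.5) + (2.5)·(2.5) + (-3.5)·(-3.5) + (1.5)·(1.5)) / 3 = 21/3 = 7

S is symmetric (S[j,i] = S[i,j]). Assembling:

S = [[4.25, -1.8333],
 [-1.8333, 7]]


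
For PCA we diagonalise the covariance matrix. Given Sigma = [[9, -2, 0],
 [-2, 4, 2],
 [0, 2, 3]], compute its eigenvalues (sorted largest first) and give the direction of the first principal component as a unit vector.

Step 1 — characteristic polynomial p(λ) = det(λI - Sigma) = λ³ - tr·λ² + c_1·λ - det, where tr = trace, c_1 = sum of the principal 2×2 minors, det = det(Sigma):
  tr = 9 + 4 + 3 = 16,
  c_1 = (9·4 - (-2)²) + (9·3 - (0)²) + (4·3 - (2)²) = 32 + 27 + 8 = 67,
  det = 9·(4·3 - (2)²) - (-2)·((-2)·3 - (2)·(0)) + (0)·((-2)·(2) - 4·(0)) = 9·(8) - (-2)·(-6) + (0)·(-4) = 60.
  So p(λ) = λ³ - 16λ² + 67λ - 60.
Step 2 — look for an integer root (rational root theorem: any rational root is an integer divisor of 60). Testing λ = 5:
  p(5) = 125 - 400 + 335 - 60 = 0  ✓
  Dividing out (λ - 5): p(λ) = (λ - 5)(λ² - 11λ + 12).
Step 3 — remaining eigenvalues from the quadratic λ² - 11λ + 12 = 0:
  Δ = 11² - 4·12 = 121 - 48 = 73,  λ = (11 ± √73)/2 = (11 ± 8.544)/2 ≈ 9.772 or 1.228.
  Sorted: λ_1 = 9.772,  λ_2 = 5,  λ_3 = 1.228  (check: sum = 16 = tr ✓).

Step 4 — unit eigenvector for λ_1 ≈ 9.772: v spans the null space of (Sigma - λ_1 I), whose rows are
  r_1 = (-0.772, -2, 0),  r_2 = (-2, -5.772, 2),  r_3 = (0, 2, -6.772).
  v is orthogonal to every row, so take v ∝ r_1 × r_2 = ((-2)·(2) - (0)·(-5.772), (0)·(-2) - (-0.772)·(2), (-0.772)·(-5.772) - (-2)·(-2)) ≈ (-4, 1.544, 0.456).
  Rescale (multiply by -1 so the first nonzero entry is positive): u = (4, -1.544, -0.456).
  ||u|| = √((4)² + (-1.544)² + (-0.456)²) = √(18.5919) ≈ 4.3118,  v_1 = u/||u|| ≈ (0.9277, -0.3581, -0.1058) (||v_1|| = 1).

λ_1 = 9.772,  λ_2 = 5,  λ_3 = 1.228;  v_1 ≈ (0.9277, -0.3581, -0.1058)


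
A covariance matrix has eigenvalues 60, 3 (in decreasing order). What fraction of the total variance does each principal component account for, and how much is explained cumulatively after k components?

Step 1 — total variance = trace(Sigma) = Σ λ_i = 60 + 3 = 63.

Step 2 — fraction explained by component i = λ_i / Σ λ:
  PC1: 60/63 = 0.9524
  PC2: 3/63 = 0.0476

Step 3 — cumulative fraction after k components = (λ_1 + ... + λ_k) / Σ λ:
  k = 1: 60/63 = 0.9524
  k = 2: (60 + 3)/63 = 63/63 = 1

Summary (fraction, with percent):

explained: PC1 0.9524 (95.24%), PC2 0.0476 (4.76%);  cumulative: 0.9524, 1


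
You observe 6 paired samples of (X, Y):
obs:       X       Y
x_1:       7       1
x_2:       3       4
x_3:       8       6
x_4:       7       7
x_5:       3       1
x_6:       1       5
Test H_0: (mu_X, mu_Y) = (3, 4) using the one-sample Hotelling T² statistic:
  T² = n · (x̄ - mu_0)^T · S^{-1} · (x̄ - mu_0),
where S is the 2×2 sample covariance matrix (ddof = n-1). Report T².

Step 1 — sample mean vector:
  mean(X) = (7 + 3 + 8 + 7 + 3 + 1) / 6 = 29/6 = 4.8333
  mean(Y) = (1 + 4 + 6 + 7 + 1 + 5) / 6 = 24/6 = 4
  x̄ = (4.8333, 4),  deviation x̄ - mu_0 = (4.8333, 4) - (3, 4) = (1.8333, 0).

Step 2 — sample covariance matrix, S[i,j] = (1/(n-1)) · Σ_k (x_{k,i} - mean_i) · (x_{k,j} - mean_j), divisor n-1 = 5:
  S[X,X] = ((2.1667)·(2.1667) + (-1.8333)·(-1.8333) + (3.1667)·(3.1667) + (2.1667)·(2.1667) + (-1.8333)·(-1.8333) + (-3.8333)·(-3.8333)) / 5 = 40.8333/5 = 8.1667
  S[X,Y] = ((2.1667)·(-3) + (-1.8333)·(0) + (3.1667)·(2) + (2.1667)·(3) + (-1.8333)·(-3) + (-3.8333)·(1)) / 5 = 8/5 = 1.6
  S[Y,Y] = ((-3)·(-3) + (0)·(0) + (2)·(2) + (3)·(3) + (-3)·(-3) + (1)·(1)) / 5 = 32/5 = 6.4
  S = [[8.1667, 1.6],
 [1.6, 6.4]].

Step 3 — invert S. det(S) = 8.1667·6.4 - (1.6)² = 49.7067.
  S^{-1} = (1/det) · [[d, -b], [-b, a]] = [[0.1288, -0.0322],
 [-0.0322, 0.1643]].

Step 4 — quadratic form (x̄ - mu_0)^T · S^{-1} · (x̄ - mu_0):
  S^{-1} · (x̄ - mu_0) = (0.2361, -0.059),
  (x̄ - mu_0)^T · [...] = (1.8333)·(0.2361) + (0)·(-0.059) = 0.4328.

Step 5 — scale by n: T² = 6 · 0.4328 = 2.5966.

T² ≈ 2.5966


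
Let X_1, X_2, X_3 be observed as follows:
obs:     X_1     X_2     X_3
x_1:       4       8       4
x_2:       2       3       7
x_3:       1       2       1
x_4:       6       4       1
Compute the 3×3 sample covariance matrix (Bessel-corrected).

Step 1 — column means:
  mean(X_1) = (4 + 2 + 1 + 6) / 4 = 13/4 = 3.25
  mean(X_2) = (8 + 3 + 2 + 4) / 4 = 17/4 = 4.25
  mean(X_3) = (4 + 7 + 1 + 1) / 4 = 13/4 = 3.25

Step 2 — sample covariance S[i,j] = (1/(n-1)) · Σ_k (x_{k,i} - mean_i) · (x_{k,j} - mean_j), with n-1 = 3.
  S[X_1,X_1] = ((0.75)·(0.75) + (-1.25)·(-1.25) + (-2.25)·(-2.25) + (2.75)·(2.75)) / 3 = 14.75/3 = 4.9167
  S[X_1,X_2] = ((0.75)·(3.75) + (-1.25)·(-1.25) + (-2.25)·(-2.25) + (2.75)·(-0.25)) / 3 = 8.75/3 = 2.9167
  S[X_1,X_3] = ((0.75)·(0.75) + (-1.25)·(3.75) + (-2.25)·(-2.25) + (2.75)·(-2.25)) / 3 = -5.25/3 = -1.75
  S[X_2,X_2] = ((3.75)·(3.75) + (-1.25)·(-1.25) + (-2.25)·(-2.25) + (-0.25)·(-0.25)) / 3 = 20.75/3 = 6.9167
  S[X_2,X_3] = ((3.75)·(0.75) + (-1.25)·(3.75) + (-2.25)·(-2.25) + (-0.25)·(-2.25)) / 3 = 3.75/3 = 1.25
  S[X_3,X_3] = ((0.75)·(0.75) + (3.75)·(3.75) + (-2.25)·(-2.25) + (-2.25)·(-2.25)) / 3 = 24.75/3 = 8.25

S is symmetric (S[j,i] = S[i,j]). Assembling:

S = [[4.9167, 2.9167, -1.75],
 [2.9167, 6.9167, 1.25],
 [-1.75, 1.25, 8.25]]


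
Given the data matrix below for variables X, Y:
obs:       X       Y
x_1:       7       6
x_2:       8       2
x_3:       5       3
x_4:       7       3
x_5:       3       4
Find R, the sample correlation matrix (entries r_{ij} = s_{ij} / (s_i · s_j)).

Step 1 — column means:
  mean(X) = (7 + 8 + 5 + 7 + 3) / 5 = 30/5 = 6
  mean(Y) = (6 + 2 + 3 + 3 + 4) / 5 = 18/5 = 3.6

Step 2 — sample variances and covariances s[i,j] = (1/(n-1)) · Σ_k (x_{k,i} - mean_i) · (x_{k,j} - mean_j), with n-1 = 4:
  s[X,X] = ((1)·(1) + (2)·(2) + (-1)·(-1) + (1)·(1) + (-3)·(-3)) / 4 = 16/4 = 4
  s[X,Y] = ((1)·(2.4) + (2)·(-1.6) + (-1)·(-0.6) + (1)·(-0.6) + (-3)·(0.4)) / 4 = -2/4 = -0.5
  s[Y,Y] = ((2.4)·(2.4) + (-1.6)·(-1.6) + (-0.6)·(-0.6) + (-0.6)·(-0.6) + (0.4)·(0.4)) / 4 = 9.2/4 = 2.3
  Sample standard deviations s_i = √(s[i,i]):
  s(X) = √(4) = 2
  s(Y) = √(2.3) = 1.5166

Step 3 — r_{ij} = s_{ij} / (s_i · s_j):
  r[X,X] = 1 (diagonal).
  r[X,Y] = -0.5 / (2 · 1.5166) = -0.5 / 3.0332 = -0.1648
  r[Y,Y] = 1 (diagonal).

R is symmetric with unit diagonal. Assembling:

R = [[1, -0.1648],
 [-0.1648, 1]]


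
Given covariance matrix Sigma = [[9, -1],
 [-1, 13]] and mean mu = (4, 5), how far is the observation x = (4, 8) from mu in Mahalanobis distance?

Step 1 — centre the observation: (x - mu) = (0, 3).

Step 2 — invert Sigma. det(Sigma) = 9·13 - (-1)² = 116.
  Sigma^{-1} = (1/det) · [[d, -b], [-b, a]] = [[0.1121, 0.0086],
 [0.0086, 0.0776]].

Step 3 — form the quadratic (x - mu)^T · Sigma^{-1} · (x - mu):
  Sigma^{-1} · (x - mu) = (0.0259, 0.2328).
  (x - mu)^T · [Sigma^{-1} · (x - mu)] = (0)·(0.0259) + (3)·(0.2328) = 0.6983.

Step 4 — take square root: d = √(0.6983) ≈ 0.8356.

d(x, mu) = √(0.6983) ≈ 0.8356


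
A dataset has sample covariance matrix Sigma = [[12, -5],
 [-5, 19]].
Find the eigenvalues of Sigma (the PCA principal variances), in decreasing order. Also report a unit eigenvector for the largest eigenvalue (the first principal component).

Step 1 — characteristic polynomial of 2×2 Sigma:
  det(Sigma - λI) = λ² - trace · λ + det = 0.
  trace = 12 + 19 = 31, det = 12·19 - (-5)² = 203.
Step 2 — discriminant:
  Δ = trace² - 4·det = 961 - 812 = 149.
Step 3 — eigenvalues:
  λ = (trace ± √Δ)/2 = (31 ± 12.2066)/2,
  λ_1 = 21.6033,  λ_2 = 9.3967.

Step 4 — unit eigenvector for λ_1: solve (Sigma - λ_1 I)v = 0. First row:
  (12 - 21.6033)·v_x + (-5)·v_y = 0, i.e. (-9.6033)·v_x + (-5)·v_y = 0,
  so v ∝ (b, λ_1 - a) = (-5, 9.6033); multiply by -1 so the first entry is positive: u = (5, -9.6033).
  ||u|| = √((5)² + (-9.6033)²) = √(117.2229) ≈ 10.827,
  v_1 = u/||u|| ≈ (0.4618, -0.887) (||v_1|| = 1).

λ_1 = 21.6033,  λ_2 = 9.3967;  v_1 ≈ (0.4618, -0.887)


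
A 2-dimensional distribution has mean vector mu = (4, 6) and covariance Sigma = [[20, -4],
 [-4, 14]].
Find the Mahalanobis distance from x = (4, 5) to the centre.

Step 1 — centre the observation: (x - mu) = (0, -1).

Step 2 — invert Sigma. det(Sigma) = 20·14 - (-4)² = 264.
  Sigma^{-1} = (1/det) · [[d, -b], [-b, a]] = [[0.053, 0.0152],
 [0.0152, 0.0758]].

Step 3 — form the quadratic (x - mu)^T · Sigma^{-1} · (x - mu):
  Sigma^{-1} · (x - mu) = (-0.0152, -0.0758).
  (x - mu)^T · [Sigma^{-1} · (x - mu)] = (0)·(-0.0152) + (-1)·(-0.0758) = 0.0758.

Step 4 — take square root: d = √(0.0758) ≈ 0.2752.

d(x, mu) = √(0.0758) ≈ 0.2752


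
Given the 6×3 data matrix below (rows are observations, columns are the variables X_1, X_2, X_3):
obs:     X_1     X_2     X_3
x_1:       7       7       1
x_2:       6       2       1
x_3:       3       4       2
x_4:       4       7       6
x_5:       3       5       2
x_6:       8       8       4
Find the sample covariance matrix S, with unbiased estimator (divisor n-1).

Step 1 — column means:
  mean(X_1) = (7 + 6 + 3 + 4 + 3 + 8) / 6 = 31/6 = 5.1667
  mean(X_2) = (7 + 2 + 4 + 7 + 5 + 8) / 6 = 33/6 = 5.5
  mean(X_3) = (1 + 1 + 2 + 6 + 2 + 4) / 6 = 16/6 = 2.6667

Step 2 — sample covariance S[i,j] = (1/(n-1)) · Σ_k (x_{k,i} - mean_i) · (x_{k,j} - mean_j), with n-1 = 5.
  S[X_1,X_1] = ((1.8333)·(1.8333) + (0.8333)·(0.8333) + (-2.1667)·(-2.1667) + (-1.1667)·(-1.1667) + (-2.1667)·(-2.1667) + (2.8333)·(2.8333)) / 5 = 22.8333/5 = 4.5667
  S[X_1,X_2] = ((1.8333)·(1.5) + (0.8333)·(-3.5) + (-2.1667)·(-1.5) + (-1.1667)·(1.5) + (-2.1667)·(-0.5) + (2.8333)·(2.5)) / 5 = 9.5/5 = 1.9
  S[X_1,X_3] = ((1.8333)·(-1.6667) + (0.8333)·(-1.6667) + (-2.1667)·(-0.6667) + (-1.1667)·(3.3333) + (-2.1667)·(-0.6667) + (2.8333)·(1.3333)) / 5 = -1.6667/5 = -0.3333
  S[X_2,X_2] = ((1.5)·(1.5) + (-3.5)·(-3.5) + (-1.5)·(-1.5) + (1.5)·(1.5) + (-0.5)·(-0.5) + (2.5)·(2.5)) / 5 = 25.5/5 = 5.1
  S[X_2,X_3] = ((1.5)·(-1.6667) + (-3.5)·(-1.6667) + (-1.5)·(-0.6667) + (1.5)·(3.3333) + (-0.5)·(-0.6667) + (2.5)·(1.3333)) / 5 = 13/5 = 2.6
  S[X_3,X_3] = ((-1.6667)·(-1.6667) + (-1.6667)·(-1.6667) + (-0.6667)·(-0.6667) + (3.3333)·(3.3333) + (-0.6667)·(-0.6667) + (1.3333)·(1.3333)) / 5 = 19.3333/5 = 3.8667

S is symmetric (S[j,i] = S[i,j]). Assembling:

S = [[4.5667, 1.9, -0.3333],
 [1.9, 5.1, 2.6],
 [-0.3333, 2.6, 3.8667]]
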